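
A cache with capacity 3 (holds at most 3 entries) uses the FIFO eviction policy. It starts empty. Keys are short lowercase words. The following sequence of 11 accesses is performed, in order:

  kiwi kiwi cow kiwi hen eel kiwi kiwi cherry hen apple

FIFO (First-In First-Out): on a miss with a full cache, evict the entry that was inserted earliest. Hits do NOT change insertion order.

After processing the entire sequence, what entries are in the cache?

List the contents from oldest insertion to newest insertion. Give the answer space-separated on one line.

FIFO simulation (capacity=3):
  1. access kiwi: MISS. Cache (old->new): [kiwi]
  2. access kiwi: HIT. Cache (old->new): [kiwi]
  3. access cow: MISS. Cache (old->new): [kiwi cow]
  4. access kiwi: HIT. Cache (old->new): [kiwi cow]
  5. access hen: MISS. Cache (old->new): [kiwi cow hen]
  6. access eel: MISS, evict kiwi. Cache (old->new): [cow hen eel]
  7. access kiwi: MISS, evict cow. Cache (old->new): [hen eel kiwi]
  8. access kiwi: HIT. Cache (old->new): [hen eel kiwi]
  9. access cherry: MISS, evict hen. Cache (old->new): [eel kiwi cherry]
  10. access hen: MISS, evict eel. Cache (old->new): [kiwi cherry hen]
  11. access apple: MISS, evict kiwi. Cache (old->new): [cherry hen apple]
Total: 3 hits, 8 misses, 5 evictions

Answer: cherry hen apple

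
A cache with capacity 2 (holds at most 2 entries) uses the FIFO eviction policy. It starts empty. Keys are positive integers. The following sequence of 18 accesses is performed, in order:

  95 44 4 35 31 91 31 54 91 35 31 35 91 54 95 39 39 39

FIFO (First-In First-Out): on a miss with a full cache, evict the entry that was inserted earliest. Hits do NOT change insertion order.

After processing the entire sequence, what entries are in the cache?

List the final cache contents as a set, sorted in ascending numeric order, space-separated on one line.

FIFO simulation (capacity=2):
  1. access 95: MISS. Cache (old->new): [95]
  2. access 44: MISS. Cache (old->new): [95 44]
  3. access 4: MISS, evict 95. Cache (old->new): [44 4]
  4. access 35: MISS, evict 44. Cache (old->new): [4 35]
  5. access 31: MISS, evict 4. Cache (old->new): [35 31]
  6. access 91: MISS, evict 35. Cache (old->new): [31 91]
  7. access 31: HIT. Cache (old->new): [31 91]
  8. access 54: MISS, evict 31. Cache (old->new): [91 54]
  9. access 91: HIT. Cache (old->new): [91 54]
  10. access 35: MISS, evict 91. Cache (old->new): [54 35]
  11. access 31: MISS, evict 54. Cache (old->new): [35 31]
  12. access 35: HIT. Cache (old->new): [35 31]
  13. access 91: MISS, evict 35. Cache (old->new): [31 91]
  14. access 54: MISS, evict 31. Cache (old->new): [91 54]
  15. access 95: MISS, evict 91. Cache (old->new): [54 95]
  16. access 39: MISS, evict 54. Cache (old->new): [95 39]
  17. access 39: HIT. Cache (old->new): [95 39]
  18. access 39: HIT. Cache (old->new): [95 39]
Total: 5 hits, 13 misses, 11 evictions

Answer: 39 95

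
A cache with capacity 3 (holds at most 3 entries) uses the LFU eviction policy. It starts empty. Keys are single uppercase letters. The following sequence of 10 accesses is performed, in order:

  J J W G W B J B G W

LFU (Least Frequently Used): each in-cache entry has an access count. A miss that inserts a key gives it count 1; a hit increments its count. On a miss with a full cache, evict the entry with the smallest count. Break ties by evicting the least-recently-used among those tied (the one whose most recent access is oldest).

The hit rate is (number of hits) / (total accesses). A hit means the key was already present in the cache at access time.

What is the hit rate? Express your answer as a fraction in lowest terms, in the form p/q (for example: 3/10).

LFU simulation (capacity=3):
  1. access J: MISS. Cache: [J(c=1)]
  2. access J: HIT, count now 2. Cache: [J(c=2)]
  3. access W: MISS. Cache: [W(c=1) J(c=2)]
  4. access G: MISS. Cache: [W(c=1) G(c=1) J(c=2)]
  5. access W: HIT, count now 2. Cache: [G(c=1) J(c=2) W(c=2)]
  6. access B: MISS, evict G(c=1). Cache: [B(c=1) J(c=2) W(c=2)]
  7. access J: HIT, count now 3. Cache: [B(c=1) W(c=2) J(c=3)]
  8. access B: HIT, count now 2. Cache: [W(c=2) B(c=2) J(c=3)]
  9. access G: MISS, evict W(c=2). Cache: [G(c=1) B(c=2) J(c=3)]
  10. access W: MISS, evict G(c=1). Cache: [W(c=1) B(c=2) J(c=3)]
Total: 4 hits, 6 misses, 3 evictions

Hit rate = 4/10 = 2/5

Answer: 2/5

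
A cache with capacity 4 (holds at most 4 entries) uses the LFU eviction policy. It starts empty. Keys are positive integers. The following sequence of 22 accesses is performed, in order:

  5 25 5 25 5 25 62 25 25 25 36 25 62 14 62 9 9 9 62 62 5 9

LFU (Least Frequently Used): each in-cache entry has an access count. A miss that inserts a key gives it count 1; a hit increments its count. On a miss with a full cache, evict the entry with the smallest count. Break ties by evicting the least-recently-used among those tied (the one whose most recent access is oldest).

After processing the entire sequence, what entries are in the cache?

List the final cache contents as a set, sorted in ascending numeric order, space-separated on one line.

LFU simulation (capacity=4):
  1. access 5: MISS. Cache: [5(c=1)]
  2. access 25: MISS. Cache: [5(c=1) 25(c=1)]
  3. access 5: HIT, count now 2. Cache: [25(c=1) 5(c=2)]
  4. access 25: HIT, count now 2. Cache: [5(c=2) 25(c=2)]
  5. access 5: HIT, count now 3. Cache: [25(c=2) 5(c=3)]
  6. access 25: HIT, count now 3. Cache: [5(c=3) 25(c=3)]
  7. access 62: MISS. Cache: [62(c=1) 5(c=3) 25(c=3)]
  8. access 25: HIT, count now 4. Cache: [62(c=1) 5(c=3) 25(c=4)]
  9. access 25: HIT, count now 5. Cache: [62(c=1) 5(c=3) 25(c=5)]
  10. access 25: HIT, count now 6. Cache: [62(c=1) 5(c=3) 25(c=6)]
  11. access 36: MISS. Cache: [62(c=1) 36(c=1) 5(c=3) 25(c=6)]
  12. access 25: HIT, count now 7. Cache: [62(c=1) 36(c=1) 5(c=3) 25(c=7)]
  13. access 62: HIT, count now 2. Cache: [36(c=1) 62(c=2) 5(c=3) 25(c=7)]
  14. access 14: MISS, evict 36(c=1). Cache: [14(c=1) 62(c=2) 5(c=3) 25(c=7)]
  15. access 62: HIT, count now 3. Cache: [14(c=1) 5(c=3) 62(c=3) 25(c=7)]
  16. access 9: MISS, evict 14(c=1). Cache: [9(c=1) 5(c=3) 62(c=3) 25(c=7)]
  17. access 9: HIT, count now 2. Cache: [9(c=2) 5(c=3) 62(c=3) 25(c=7)]
  18. access 9: HIT, count now 3. Cache: [5(c=3) 62(c=3) 9(c=3) 25(c=7)]
  19. access 62: HIT, count now 4. Cache: [5(c=3) 9(c=3) 62(c=4) 25(c=7)]
  20. access 62: HIT, count now 5. Cache: [5(c=3) 9(c=3) 62(c=5) 25(c=7)]
  21. access 5: HIT, count now 4. Cache: [9(c=3) 5(c=4) 62(c=5) 25(c=7)]
  22. access 9: HIT, count now 4. Cache: [5(c=4) 9(c=4) 62(c=5) 25(c=7)]
Total: 16 hits, 6 misses, 2 evictions

Answer: 5 9 25 62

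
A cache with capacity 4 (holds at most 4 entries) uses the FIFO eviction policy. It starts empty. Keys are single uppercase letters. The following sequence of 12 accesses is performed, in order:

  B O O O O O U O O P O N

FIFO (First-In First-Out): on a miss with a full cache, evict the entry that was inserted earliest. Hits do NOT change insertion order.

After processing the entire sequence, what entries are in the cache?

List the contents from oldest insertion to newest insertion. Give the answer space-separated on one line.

Answer: O U P N

Derivation:
FIFO simulation (capacity=4):
  1. access B: MISS. Cache (old->new): [B]
  2. access O: MISS. Cache (old->new): [B O]
  3. access O: HIT. Cache (old->new): [B O]
  4. access O: HIT. Cache (old->new): [B O]
  5. access O: HIT. Cache (old->new): [B O]
  6. access O: HIT. Cache (old->new): [B O]
  7. access U: MISS. Cache (old->new): [B O U]
  8. access O: HIT. Cache (old->new): [B O U]
  9. access O: HIT. Cache (old->new): [B O U]
  10. access P: MISS. Cache (old->new): [B O U P]
  11. access O: HIT. Cache (old->new): [B O U P]
  12. access N: MISS, evict B. Cache (old->new): [O U P N]
Total: 7 hits, 5 misses, 1 evictions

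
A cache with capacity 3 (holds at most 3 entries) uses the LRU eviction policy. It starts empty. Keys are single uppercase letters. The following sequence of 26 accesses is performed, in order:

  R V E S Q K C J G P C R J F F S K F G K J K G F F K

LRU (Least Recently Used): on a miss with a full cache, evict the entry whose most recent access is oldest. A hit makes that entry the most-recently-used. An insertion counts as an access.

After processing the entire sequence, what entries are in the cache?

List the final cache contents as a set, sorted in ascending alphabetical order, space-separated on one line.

Answer: F G K

Derivation:
LRU simulation (capacity=3):
  1. access R: MISS. Cache (LRU->MRU): [R]
  2. access V: MISS. Cache (LRU->MRU): [R V]
  3. access E: MISS. Cache (LRU->MRU): [R V E]
  4. access S: MISS, evict R. Cache (LRU->MRU): [V E S]
  5. access Q: MISS, evict V. Cache (LRU->MRU): [E S Q]
  6. access K: MISS, evict E. Cache (LRU->MRU): [S Q K]
  7. access C: MISS, evict S. Cache (LRU->MRU): [Q K C]
  8. access J: MISS, evict Q. Cache (LRU->MRU): [K C J]
  9. access G: MISS, evict K. Cache (LRU->MRU): [C J G]
  10. access P: MISS, evict C. Cache (LRU->MRU): [J G P]
  11. access C: MISS, evict J. Cache (LRU->MRU): [G P C]
  12. access R: MISS, evict G. Cache (LRU->MRU): [P C R]
  13. access J: MISS, evict P. Cache (LRU->MRU): [C R J]
  14. access F: MISS, evict C. Cache (LRU->MRU): [R J F]
  15. access F: HIT. Cache (LRU->MRU): [R J F]
  16. access S: MISS, evict R. Cache (LRU->MRU): [J F S]
  17. access K: MISS, evict J. Cache (LRU->MRU): [F S K]
  18. access F: HIT. Cache (LRU->MRU): [S K F]
  19. access G: MISS, evict S. Cache (LRU->MRU): [K F G]
  20. access K: HIT. Cache (LRU->MRU): [F G K]
  21. access J: MISS, evict F. Cache (LRU->MRU): [G K J]
  22. access K: HIT. Cache (LRU->MRU): [G J K]
  23. access G: HIT. Cache (LRU->MRU): [J K G]
  24. access F: MISS, evict J. Cache (LRU->MRU): [K G F]
  25. access F: HIT. Cache (LRU->MRU): [K G F]
  26. access K: HIT. Cache (LRU->MRU): [G F K]
Total: 7 hits, 19 misses, 16 evictions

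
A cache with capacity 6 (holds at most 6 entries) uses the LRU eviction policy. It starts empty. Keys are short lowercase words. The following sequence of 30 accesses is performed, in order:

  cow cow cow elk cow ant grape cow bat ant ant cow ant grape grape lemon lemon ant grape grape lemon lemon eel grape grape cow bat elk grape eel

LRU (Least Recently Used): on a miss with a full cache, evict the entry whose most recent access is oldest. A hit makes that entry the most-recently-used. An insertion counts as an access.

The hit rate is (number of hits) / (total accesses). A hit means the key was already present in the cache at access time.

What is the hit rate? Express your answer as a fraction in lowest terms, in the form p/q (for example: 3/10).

Answer: 11/15

Derivation:
LRU simulation (capacity=6):
  1. access cow: MISS. Cache (LRU->MRU): [cow]
  2. access cow: HIT. Cache (LRU->MRU): [cow]
  3. access cow: HIT. Cache (LRU->MRU): [cow]
  4. access elk: MISS. Cache (LRU->MRU): [cow elk]
  5. access cow: HIT. Cache (LRU->MRU): [elk cow]
  6. access ant: MISS. Cache (LRU->MRU): [elk cow ant]
  7. access grape: MISS. Cache (LRU->MRU): [elk cow ant grape]
  8. access cow: HIT. Cache (LRU->MRU): [elk ant grape cow]
  9. access bat: MISS. Cache (LRU->MRU): [elk ant grape cow bat]
  10. access ant: HIT. Cache (LRU->MRU): [elk grape cow bat ant]
  11. access ant: HIT. Cache (LRU->MRU): [elk grape cow bat ant]
  12. access cow: HIT. Cache (LRU->MRU): [elk grape bat ant cow]
  13. access ant: HIT. Cache (LRU->MRU): [elk grape bat cow ant]
  14. access grape: HIT. Cache (LRU->MRU): [elk bat cow ant grape]
  15. access grape: HIT. Cache (LRU->MRU): [elk bat cow ant grape]
  16. access lemon: MISS. Cache (LRU->MRU): [elk bat cow ant grape lemon]
  17. access lemon: HIT. Cache (LRU->MRU): [elk bat cow ant grape lemon]
  18. access ant: HIT. Cache (LRU->MRU): [elk bat cow grape lemon ant]
  19. access grape: HIT. Cache (LRU->MRU): [elk bat cow lemon ant grape]
  20. access grape: HIT. Cache (LRU->MRU): [elk bat cow lemon ant grape]
  21. access lemon: HIT. Cache (LRU->MRU): [elk bat cow ant grape lemon]
  22. access lemon: HIT. Cache (LRU->MRU): [elk bat cow ant grape lemon]
  23. access eel: MISS, evict elk. Cache (LRU->MRU): [bat cow ant grape lemon eel]
  24. access grape: HIT. Cache (LRU->MRU): [bat cow ant lemon eel grape]
  25. access grape: HIT. Cache (LRU->MRU): [bat cow ant lemon eel grape]
  26. access cow: HIT. Cache (LRU->MRU): [bat ant lemon eel grape cow]
  27. access bat: HIT. Cache (LRU->MRU): [ant lemon eel grape cow bat]
  28. access elk: MISS, evict ant. Cache (LRU->MRU): [lemon eel grape cow bat elk]
  29. access grape: HIT. Cache (LRU->MRU): [lemon eel cow bat elk grape]
  30. access eel: HIT. Cache (LRU->MRU): [lemon cow bat elk grape eel]
Total: 22 hits, 8 misses, 2 evictions

Hit rate = 22/30 = 11/15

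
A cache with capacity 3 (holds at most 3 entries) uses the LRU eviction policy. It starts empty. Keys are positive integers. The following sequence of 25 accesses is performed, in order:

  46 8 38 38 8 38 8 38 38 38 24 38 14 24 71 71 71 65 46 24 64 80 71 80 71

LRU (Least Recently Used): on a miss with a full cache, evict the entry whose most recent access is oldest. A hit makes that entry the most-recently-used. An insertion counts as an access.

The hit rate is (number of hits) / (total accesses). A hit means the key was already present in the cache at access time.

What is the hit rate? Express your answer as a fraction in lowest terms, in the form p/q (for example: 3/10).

LRU simulation (capacity=3):
  1. access 46: MISS. Cache (LRU->MRU): [46]
  2. access 8: MISS. Cache (LRU->MRU): [46 8]
  3. access 38: MISS. Cache (LRU->MRU): [46 8 38]
  4. access 38: HIT. Cache (LRU->MRU): [46 8 38]
  5. access 8: HIT. Cache (LRU->MRU): [46 38 8]
  6. access 38: HIT. Cache (LRU->MRU): [46 8 38]
  7. access 8: HIT. Cache (LRU->MRU): [46 38 8]
  8. access 38: HIT. Cache (LRU->MRU): [46 8 38]
  9. access 38: HIT. Cache (LRU->MRU): [46 8 38]
  10. access 38: HIT. Cache (LRU->MRU): [46 8 38]
  11. access 24: MISS, evict 46. Cache (LRU->MRU): [8 38 24]
  12. access 38: HIT. Cache (LRU->MRU): [8 24 38]
  13. access 14: MISS, evict 8. Cache (LRU->MRU): [24 38 14]
  14. access 24: HIT. Cache (LRU->MRU): [38 14 24]
  15. access 71: MISS, evict 38. Cache (LRU->MRU): [14 24 71]
  16. access 71: HIT. Cache (LRU->MRU): [14 24 71]
  17. access 71: HIT. Cache (LRU->MRU): [14 24 71]
  18. access 65: MISS, evict 14. Cache (LRU->MRU): [24 71 65]
  19. access 46: MISS, evict 24. Cache (LRU->MRU): [71 65 46]
  20. access 24: MISS, evict 71. Cache (LRU->MRU): [65 46 24]
  21. access 64: MISS, evict 65. Cache (LRU->MRU): [46 24 64]
  22. access 80: MISS, evict 46. Cache (LRU->MRU): [24 64 80]
  23. access 71: MISS, evict 24. Cache (LRU->MRU): [64 80 71]
  24. access 80: HIT. Cache (LRU->MRU): [64 71 80]
  25. access 71: HIT. Cache (LRU->MRU): [64 80 71]
Total: 13 hits, 12 misses, 9 evictions

Hit rate = 13/25

Answer: 13/25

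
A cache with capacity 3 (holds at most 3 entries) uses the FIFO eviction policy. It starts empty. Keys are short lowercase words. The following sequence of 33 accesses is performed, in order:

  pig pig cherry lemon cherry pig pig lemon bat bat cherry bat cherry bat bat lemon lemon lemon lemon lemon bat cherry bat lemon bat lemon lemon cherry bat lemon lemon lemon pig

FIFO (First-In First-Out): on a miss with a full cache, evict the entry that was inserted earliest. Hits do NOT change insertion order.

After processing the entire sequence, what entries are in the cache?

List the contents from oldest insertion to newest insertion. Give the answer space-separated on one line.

FIFO simulation (capacity=3):
  1. access pig: MISS. Cache (old->new): [pig]
  2. access pig: HIT. Cache (old->new): [pig]
  3. access cherry: MISS. Cache (old->new): [pig cherry]
  4. access lemon: MISS. Cache (old->new): [pig cherry lemon]
  5. access cherry: HIT. Cache (old->new): [pig cherry lemon]
  6. access pig: HIT. Cache (old->new): [pig cherry lemon]
  7. access pig: HIT. Cache (old->new): [pig cherry lemon]
  8. access lemon: HIT. Cache (old->new): [pig cherry lemon]
  9. access bat: MISS, evict pig. Cache (old->new): [cherry lemon bat]
  10. access bat: HIT. Cache (old->new): [cherry lemon bat]
  11. access cherry: HIT. Cache (old->new): [cherry lemon bat]
  12. access bat: HIT. Cache (old->new): [cherry lemon bat]
  13. access cherry: HIT. Cache (old->new): [cherry lemon bat]
  14. access bat: HIT. Cache (old->new): [cherry lemon bat]
  15. access bat: HIT. Cache (old->new): [cherry lemon bat]
  16. access lemon: HIT. Cache (old->new): [cherry lemon bat]
  17. access lemon: HIT. Cache (old->new): [cherry lemon bat]
  18. access lemon: HIT. Cache (old->new): [cherry lemon bat]
  19. access lemon: HIT. Cache (old->new): [cherry lemon bat]
  20. access lemon: HIT. Cache (old->new): [cherry lemon bat]
  21. access bat: HIT. Cache (old->new): [cherry lemon bat]
  22. access cherry: HIT. Cache (old->new): [cherry lemon bat]
  23. access bat: HIT. Cache (old->new): [cherry lemon bat]
  24. access lemon: HIT. Cache (old->new): [cherry lemon bat]
  25. access bat: HIT. Cache (old->new): [cherry lemon bat]
  26. access lemon: HIT. Cache (old->new): [cherry lemon bat]
  27. access lemon: HIT. Cache (old->new): [cherry lemon bat]
  28. access cherry: HIT. Cache (old->new): [cherry lemon bat]
  29. access bat: HIT. Cache (old->new): [cherry lemon bat]
  30. access lemon: HIT. Cache (old->new): [cherry lemon bat]
  31. access lemon: HIT. Cache (old->new): [cherry lemon bat]
  32. access lemon: HIT. Cache (old->new): [cherry lemon bat]
  33. access pig: MISS, evict cherry. Cache (old->new): [lemon bat pig]
Total: 28 hits, 5 misses, 2 evictions

Answer: lemon bat pig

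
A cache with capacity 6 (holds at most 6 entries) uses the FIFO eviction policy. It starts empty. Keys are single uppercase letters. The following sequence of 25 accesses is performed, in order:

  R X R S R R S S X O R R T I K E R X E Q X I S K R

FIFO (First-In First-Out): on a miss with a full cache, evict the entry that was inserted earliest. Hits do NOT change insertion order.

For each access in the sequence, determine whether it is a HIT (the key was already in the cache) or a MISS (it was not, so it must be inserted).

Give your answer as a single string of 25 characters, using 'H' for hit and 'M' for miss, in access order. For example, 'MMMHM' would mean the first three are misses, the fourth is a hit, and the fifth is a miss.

Answer: MMHMHHHHHMHHMMMMMMHMHHMHH

Derivation:
FIFO simulation (capacity=6):
  1. access R: MISS. Cache (old->new): [R]
  2. access X: MISS. Cache (old->new): [R X]
  3. access R: HIT. Cache (old->new): [R X]
  4. access S: MISS. Cache (old->new): [R X S]
  5. access R: HIT. Cache (old->new): [R X S]
  6. access R: HIT. Cache (old->new): [R X S]
  7. access S: HIT. Cache (old->new): [R X S]
  8. access S: HIT. Cache (old->new): [R X S]
  9. access X: HIT. Cache (old->new): [R X S]
  10. access O: MISS. Cache (old->new): [R X S O]
  11. access R: HIT. Cache (old->new): [R X S O]
  12. access R: HIT. Cache (old->new): [R X S O]
  13. access T: MISS. Cache (old->new): [R X S O T]
  14. access I: MISS. Cache (old->new): [R X S O T I]
  15. access K: MISS, evict R. Cache (old->new): [X S O T I K]
  16. access E: MISS, evict X. Cache (old->new): [S O T I K E]
  17. access R: MISS, evict S. Cache (old->new): [O T I K E R]
  18. access X: MISS, evict O. Cache (old->new): [T I K E R X]
  19. access E: HIT. Cache (old->new): [T I K E R X]
  20. access Q: MISS, evict T. Cache (old->new): [I K E R X Q]
  21. access X: HIT. Cache (old->new): [I K E R X Q]
  22. access I: HIT. Cache (old->new): [I K E R X Q]
  23. access S: MISS, evict I. Cache (old->new): [K E R X Q S]
  24. access K: HIT. Cache (old->new): [K E R X Q S]
  25. access R: HIT. Cache (old->new): [K E R X Q S]
Total: 13 hits, 12 misses, 6 evictions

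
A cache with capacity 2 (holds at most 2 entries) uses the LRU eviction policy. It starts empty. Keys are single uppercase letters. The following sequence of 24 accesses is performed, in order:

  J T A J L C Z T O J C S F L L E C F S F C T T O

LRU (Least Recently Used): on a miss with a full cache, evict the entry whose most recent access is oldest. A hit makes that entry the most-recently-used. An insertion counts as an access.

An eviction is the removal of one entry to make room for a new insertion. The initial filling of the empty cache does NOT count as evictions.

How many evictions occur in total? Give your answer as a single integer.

LRU simulation (capacity=2):
  1. access J: MISS. Cache (LRU->MRU): [J]
  2. access T: MISS. Cache (LRU->MRU): [J T]
  3. access A: MISS, evict J. Cache (LRU->MRU): [T A]
  4. access J: MISS, evict T. Cache (LRU->MRU): [A J]
  5. access L: MISS, evict A. Cache (LRU->MRU): [J L]
  6. access C: MISS, evict J. Cache (LRU->MRU): [L C]
  7. access Z: MISS, evict L. Cache (LRU->MRU): [C Z]
  8. access T: MISS, evict C. Cache (LRU->MRU): [Z T]
  9. access O: MISS, evict Z. Cache (LRU->MRU): [T O]
  10. access J: MISS, evict T. Cache (LRU->MRU): [O J]
  11. access C: MISS, evict O. Cache (LRU->MRU): [J C]
  12. access S: MISS, evict J. Cache (LRU->MRU): [C S]
  13. access F: MISS, evict C. Cache (LRU->MRU): [S F]
  14. access L: MISS, evict S. Cache (LRU->MRU): [F L]
  15. access L: HIT. Cache (LRU->MRU): [F L]
  16. access E: MISS, evict F. Cache (LRU->MRU): [L E]
  17. access C: MISS, evict L. Cache (LRU->MRU): [E C]
  18. access F: MISS, evict E. Cache (LRU->MRU): [C F]
  19. access S: MISS, evict C. Cache (LRU->MRU): [F S]
  20. access F: HIT. Cache (LRU->MRU): [S F]
  21. access C: MISS, evict S. Cache (LRU->MRU): [F C]
  22. access T: MISS, evict F. Cache (LRU->MRU): [C T]
  23. access T: HIT. Cache (LRU->MRU): [C T]
  24. access O: MISS, evict C. Cache (LRU->MRU): [T O]
Total: 3 hits, 21 misses, 19 evictions

Answer: 19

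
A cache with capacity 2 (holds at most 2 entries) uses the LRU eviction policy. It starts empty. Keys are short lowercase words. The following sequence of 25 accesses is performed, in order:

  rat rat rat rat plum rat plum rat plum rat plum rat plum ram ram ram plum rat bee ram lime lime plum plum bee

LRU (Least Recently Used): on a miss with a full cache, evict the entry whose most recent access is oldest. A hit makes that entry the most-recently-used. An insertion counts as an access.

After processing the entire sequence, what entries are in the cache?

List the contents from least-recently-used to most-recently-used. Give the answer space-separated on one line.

Answer: plum bee

Derivation:
LRU simulation (capacity=2):
  1. access rat: MISS. Cache (LRU->MRU): [rat]
  2. access rat: HIT. Cache (LRU->MRU): [rat]
  3. access rat: HIT. Cache (LRU->MRU): [rat]
  4. access rat: HIT. Cache (LRU->MRU): [rat]
  5. access plum: MISS. Cache (LRU->MRU): [rat plum]
  6. access rat: HIT. Cache (LRU->MRU): [plum rat]
  7. access plum: HIT. Cache (LRU->MRU): [rat plum]
  8. access rat: HIT. Cache (LRU->MRU): [plum rat]
  9. access plum: HIT. Cache (LRU->MRU): [rat plum]
  10. access rat: HIT. Cache (LRU->MRU): [plum rat]
  11. access plum: HIT. Cache (LRU->MRU): [rat plum]
  12. access rat: HIT. Cache (LRU->MRU): [plum rat]
  13. access plum: HIT. Cache (LRU->MRU): [rat plum]
  14. access ram: MISS, evict rat. Cache (LRU->MRU): [plum ram]
  15. access ram: HIT. Cache (LRU->MRU): [plum ram]
  16. access ram: HIT. Cache (LRU->MRU): [plum ram]
  17. access plum: HIT. Cache (LRU->MRU): [ram plum]
  18. access rat: MISS, evict ram. Cache (LRU->MRU): [plum rat]
  19. access bee: MISS, evict plum. Cache (LRU->MRU): [rat bee]
  20. access ram: MISS, evict rat. Cache (LRU->MRU): [bee ram]
  21. access lime: MISS, evict bee. Cache (LRU->MRU): [ram lime]
  22. access lime: HIT. Cache (LRU->MRU): [ram lime]
  23. access plum: MISS, evict ram. Cache (LRU->MRU): [lime plum]
  24. access plum: HIT. Cache (LRU->MRU): [lime plum]
  25. access bee: MISS, evict lime. Cache (LRU->MRU): [plum bee]
Total: 16 hits, 9 misses, 7 evictions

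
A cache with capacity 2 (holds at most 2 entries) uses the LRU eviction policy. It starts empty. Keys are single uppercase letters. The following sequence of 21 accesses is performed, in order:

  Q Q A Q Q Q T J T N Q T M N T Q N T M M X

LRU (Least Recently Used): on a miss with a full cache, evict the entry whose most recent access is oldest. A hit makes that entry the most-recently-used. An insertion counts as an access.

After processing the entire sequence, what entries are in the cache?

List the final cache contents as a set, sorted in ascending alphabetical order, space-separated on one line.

LRU simulation (capacity=2):
  1. access Q: MISS. Cache (LRU->MRU): [Q]
  2. access Q: HIT. Cache (LRU->MRU): [Q]
  3. access A: MISS. Cache (LRU->MRU): [Q A]
  4. access Q: HIT. Cache (LRU->MRU): [A Q]
  5. access Q: HIT. Cache (LRU->MRU): [A Q]
  6. access Q: HIT. Cache (LRU->MRU): [A Q]
  7. access T: MISS, evict A. Cache (LRU->MRU): [Q T]
  8. access J: MISS, evict Q. Cache (LRU->MRU): [T J]
  9. access T: HIT. Cache (LRU->MRU): [J T]
  10. access N: MISS, evict J. Cache (LRU->MRU): [T N]
  11. access Q: MISS, evict T. Cache (LRU->MRU): [N Q]
  12. access T: MISS, evict N. Cache (LRU->MRU): [Q T]
  13. access M: MISS, evict Q. Cache (LRU->MRU): [T M]
  14. access N: MISS, evict T. Cache (LRU->MRU): [M N]
  15. access T: MISS, evict M. Cache (LRU->MRU): [N T]
  16. access Q: MISS, evict N. Cache (LRU->MRU): [T Q]
  17. access N: MISS, evict T. Cache (LRU->MRU): [Q N]
  18. access T: MISS, evict Q. Cache (LRU->MRU): [N T]
  19. access M: MISS, evict N. Cache (LRU->MRU): [T M]
  20. access M: HIT. Cache (LRU->MRU): [T M]
  21. access X: MISS, evict T. Cache (LRU->MRU): [M X]
Total: 6 hits, 15 misses, 13 evictions

Answer: M X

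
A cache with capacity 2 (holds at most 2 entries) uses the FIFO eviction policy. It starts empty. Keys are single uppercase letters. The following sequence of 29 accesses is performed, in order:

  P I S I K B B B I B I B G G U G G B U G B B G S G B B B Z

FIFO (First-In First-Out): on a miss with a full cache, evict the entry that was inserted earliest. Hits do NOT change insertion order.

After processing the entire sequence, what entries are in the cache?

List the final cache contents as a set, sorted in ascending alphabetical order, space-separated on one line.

Answer: B Z

Derivation:
FIFO simulation (capacity=2):
  1. access P: MISS. Cache (old->new): [P]
  2. access I: MISS. Cache (old->new): [P I]
  3. access S: MISS, evict P. Cache (old->new): [I S]
  4. access I: HIT. Cache (old->new): [I S]
  5. access K: MISS, evict I. Cache (old->new): [S K]
  6. access B: MISS, evict S. Cache (old->new): [K B]
  7. access B: HIT. Cache (old->new): [K B]
  8. access B: HIT. Cache (old->new): [K B]
  9. access I: MISS, evict K. Cache (old->new): [B I]
  10. access B: HIT. Cache (old->new): [B I]
  11. access I: HIT. Cache (old->new): [B I]
  12. access B: HIT. Cache (old->new): [B I]
  13. access G: MISS, evict B. Cache (old->new): [I G]
  14. access G: HIT. Cache (old->new): [I G]
  15. access U: MISS, evict I. Cache (old->new): [G U]
  16. access G: HIT. Cache (old->new): [G U]
  17. access G: HIT. Cache (old->new): [G U]
  18. access B: MISS, evict G. Cache (old->new): [U B]
  19. access U: HIT. Cache (old->new): [U B]
  20. access G: MISS, evict U. Cache (old->new): [B G]
  21. access B: HIT. Cache (old->new): [B G]
  22. access B: HIT. Cache (old->new): [B G]
  23. access G: HIT. Cache (old->new): [B G]
  24. access S: MISS, evict B. Cache (old->new): [G S]
  25. access G: HIT. Cache (old->new): [G S]
  26. access B: MISS, evict G. Cache (old->new): [S B]
  27. access B: HIT. Cache (old->new): [S B]
  28. access B: HIT. Cache (old->new): [S B]
  29. access Z: MISS, evict S. Cache (old->new): [B Z]
Total: 16 hits, 13 misses, 11 evictions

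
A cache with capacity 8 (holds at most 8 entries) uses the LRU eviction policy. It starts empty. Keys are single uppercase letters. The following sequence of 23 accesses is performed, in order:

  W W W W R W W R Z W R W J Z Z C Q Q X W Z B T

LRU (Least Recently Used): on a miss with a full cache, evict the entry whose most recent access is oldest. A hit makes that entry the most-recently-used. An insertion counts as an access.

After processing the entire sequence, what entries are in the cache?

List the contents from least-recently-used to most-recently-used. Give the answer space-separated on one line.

LRU simulation (capacity=8):
  1. access W: MISS. Cache (LRU->MRU): [W]
  2. access W: HIT. Cache (LRU->MRU): [W]
  3. access W: HIT. Cache (LRU->MRU): [W]
  4. access W: HIT. Cache (LRU->MRU): [W]
  5. access R: MISS. Cache (LRU->MRU): [W R]
  6. access W: HIT. Cache (LRU->MRU): [R W]
  7. access W: HIT. Cache (LRU->MRU): [R W]
  8. access R: HIT. Cache (LRU->MRU): [W R]
  9. access Z: MISS. Cache (LRU->MRU): [W R Z]
  10. access W: HIT. Cache (LRU->MRU): [R Z W]
  11. access R: HIT. Cache (LRU->MRU): [Z W R]
  12. access W: HIT. Cache (LRU->MRU): [Z R W]
  13. access J: MISS. Cache (LRU->MRU): [Z R W J]
  14. access Z: HIT. Cache (LRU->MRU): [R W J Z]
  15. access Z: HIT. Cache (LRU->MRU): [R W J Z]
  16. access C: MISS. Cache (LRU->MRU): [R W J Z C]
  17. access Q: MISS. Cache (LRU->MRU): [R W J Z C Q]
  18. access Q: HIT. Cache (LRU->MRU): [R W J Z C Q]
  19. access X: MISS. Cache (LRU->MRU): [R W J Z C Q X]
  20. access W: HIT. Cache (LRU->MRU): [R J Z C Q X W]
  21. access Z: HIT. Cache (LRU->MRU): [R J C Q X W Z]
  22. access B: MISS. Cache (LRU->MRU): [R J C Q X W Z B]
  23. access T: MISS, evict R. Cache (LRU->MRU): [J C Q X W Z B T]
Total: 14 hits, 9 misses, 1 evictions

Answer: J C Q X W Z B T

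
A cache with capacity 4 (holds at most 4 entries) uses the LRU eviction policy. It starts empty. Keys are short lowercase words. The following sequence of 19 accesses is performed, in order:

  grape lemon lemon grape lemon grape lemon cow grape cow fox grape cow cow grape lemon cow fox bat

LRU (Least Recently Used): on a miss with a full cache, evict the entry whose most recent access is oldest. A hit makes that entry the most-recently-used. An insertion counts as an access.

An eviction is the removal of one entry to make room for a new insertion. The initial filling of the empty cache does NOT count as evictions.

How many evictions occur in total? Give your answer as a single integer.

LRU simulation (capacity=4):
  1. access grape: MISS. Cache (LRU->MRU): [grape]
  2. access lemon: MISS. Cache (LRU->MRU): [grape lemon]
  3. access lemon: HIT. Cache (LRU->MRU): [grape lemon]
  4. access grape: HIT. Cache (LRU->MRU): [lemon grape]
  5. access lemon: HIT. Cache (LRU->MRU): [grape lemon]
  6. access grape: HIT. Cache (LRU->MRU): [lemon grape]
  7. access lemon: HIT. Cache (LRU->MRU): [grape lemon]
  8. access cow: MISS. Cache (LRU->MRU): [grape lemon cow]
  9. access grape: HIT. Cache (LRU->MRU): [lemon cow grape]
  10. access cow: HIT. Cache (LRU->MRU): [lemon grape cow]
  11. access fox: MISS. Cache (LRU->MRU): [lemon grape cow fox]
  12. access grape: HIT. Cache (LRU->MRU): [lemon cow fox grape]
  13. access cow: HIT. Cache (LRU->MRU): [lemon fox grape cow]
  14. access cow: HIT. Cache (LRU->MRU): [lemon fox grape cow]
  15. access grape: HIT. Cache (LRU->MRU): [lemon fox cow grape]
  16. access lemon: HIT. Cache (LRU->MRU): [fox cow grape lemon]
  17. access cow: HIT. Cache (LRU->MRU): [fox grape lemon cow]
  18. access fox: HIT. Cache (LRU->MRU): [grape lemon cow fox]
  19. access bat: MISS, evict grape. Cache (LRU->MRU): [lemon cow fox bat]
Total: 14 hits, 5 misses, 1 evictions

Answer: 1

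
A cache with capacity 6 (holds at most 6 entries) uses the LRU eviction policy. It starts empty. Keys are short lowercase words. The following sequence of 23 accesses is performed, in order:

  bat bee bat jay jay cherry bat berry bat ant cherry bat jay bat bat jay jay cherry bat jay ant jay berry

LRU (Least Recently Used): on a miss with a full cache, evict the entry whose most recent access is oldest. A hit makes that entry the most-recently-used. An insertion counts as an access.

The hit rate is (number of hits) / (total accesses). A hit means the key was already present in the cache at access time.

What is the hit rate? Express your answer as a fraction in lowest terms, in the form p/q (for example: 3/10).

LRU simulation (capacity=6):
  1. access bat: MISS. Cache (LRU->MRU): [bat]
  2. access bee: MISS. Cache (LRU->MRU): [bat bee]
  3. access bat: HIT. Cache (LRU->MRU): [bee bat]
  4. access jay: MISS. Cache (LRU->MRU): [bee bat jay]
  5. access jay: HIT. Cache (LRU->MRU): [bee bat jay]
  6. access cherry: MISS. Cache (LRU->MRU): [bee bat jay cherry]
  7. access bat: HIT. Cache (LRU->MRU): [bee jay cherry bat]
  8. access berry: MISS. Cache (LRU->MRU): [bee jay cherry bat berry]
  9. access bat: HIT. Cache (LRU->MRU): [bee jay cherry berry bat]
  10. access ant: MISS. Cache (LRU->MRU): [bee jay cherry berry bat ant]
  11. access cherry: HIT. Cache (LRU->MRU): [bee jay berry bat ant cherry]
  12. access bat: HIT. Cache (LRU->MRU): [bee jay berry ant cherry bat]
  13. access jay: HIT. Cache (LRU->MRU): [bee berry ant cherry bat jay]
  14. access bat: HIT. Cache (LRU->MRU): [bee berry ant cherry jay bat]
  15. access bat: HIT. Cache (LRU->MRU): [bee berry ant cherry jay bat]
  16. access jay: HIT. Cache (LRU->MRU): [bee berry ant cherry bat jay]
  17. access jay: HIT. Cache (LRU->MRU): [bee berry ant cherry bat jay]
  18. access cherry: HIT. Cache (LRU->MRU): [bee berry ant bat jay cherry]
  19. access bat: HIT. Cache (LRU->MRU): [bee berry ant jay cherry bat]
  20. access jay: HIT. Cache (LRU->MRU): [bee berry ant cherry bat jay]
  21. access ant: HIT. Cache (LRU->MRU): [bee berry cherry bat jay ant]
  22. access jay: HIT. Cache (LRU->MRU): [bee berry cherry bat ant jay]
  23. access berry: HIT. Cache (LRU->MRU): [bee cherry bat ant jay berry]
Total: 17 hits, 6 misses, 0 evictions

Hit rate = 17/23

Answer: 17/23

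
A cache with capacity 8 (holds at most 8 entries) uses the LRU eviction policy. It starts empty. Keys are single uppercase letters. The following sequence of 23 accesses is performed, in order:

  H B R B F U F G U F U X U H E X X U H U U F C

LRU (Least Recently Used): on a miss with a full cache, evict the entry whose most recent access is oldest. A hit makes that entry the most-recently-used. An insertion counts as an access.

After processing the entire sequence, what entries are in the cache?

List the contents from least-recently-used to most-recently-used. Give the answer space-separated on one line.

Answer: B G E X H U F C

Derivation:
LRU simulation (capacity=8):
  1. access H: MISS. Cache (LRU->MRU): [H]
  2. access B: MISS. Cache (LRU->MRU): [H B]
  3. access R: MISS. Cache (LRU->MRU): [H B R]
  4. access B: HIT. Cache (LRU->MRU): [H R B]
  5. access F: MISS. Cache (LRU->MRU): [H R B F]
  6. access U: MISS. Cache (LRU->MRU): [H R B F U]
  7. access F: HIT. Cache (LRU->MRU): [H R B U F]
  8. access G: MISS. Cache (LRU->MRU): [H R B U F G]
  9. access U: HIT. Cache (LRU->MRU): [H R B F G U]
  10. access F: HIT. Cache (LRU->MRU): [H R B G U F]
  11. access U: HIT. Cache (LRU->MRU): [H R B G F U]
  12. access X: MISS. Cache (LRU->MRU): [H R B G F U X]
  13. access U: HIT. Cache (LRU->MRU): [H R B G F X U]
  14. access H: HIT. Cache (LRU->MRU): [R B G F X U H]
  15. access E: MISS. Cache (LRU->MRU): [R B G F X U H E]
  16. access X: HIT. Cache (LRU->MRU): [R B G F U H E X]
  17. access X: HIT. Cache (LRU->MRU): [R B G F U H E X]
  18. access U: HIT. Cache (LRU->MRU): [R B G F H E X U]
  19. access H: HIT. Cache (LRU->MRU): [R B G F E X U H]
  20. access U: HIT. Cache (LRU->MRU): [R B G F E X H U]
  21. access U: HIT. Cache (LRU->MRU): [R B G F E X H U]
  22. access F: HIT. Cache (LRU->MRU): [R B G E X H U F]
  23. access C: MISS, evict R. Cache (LRU->MRU): [B G E X H U F C]
Total: 14 hits, 9 misses, 1 evictions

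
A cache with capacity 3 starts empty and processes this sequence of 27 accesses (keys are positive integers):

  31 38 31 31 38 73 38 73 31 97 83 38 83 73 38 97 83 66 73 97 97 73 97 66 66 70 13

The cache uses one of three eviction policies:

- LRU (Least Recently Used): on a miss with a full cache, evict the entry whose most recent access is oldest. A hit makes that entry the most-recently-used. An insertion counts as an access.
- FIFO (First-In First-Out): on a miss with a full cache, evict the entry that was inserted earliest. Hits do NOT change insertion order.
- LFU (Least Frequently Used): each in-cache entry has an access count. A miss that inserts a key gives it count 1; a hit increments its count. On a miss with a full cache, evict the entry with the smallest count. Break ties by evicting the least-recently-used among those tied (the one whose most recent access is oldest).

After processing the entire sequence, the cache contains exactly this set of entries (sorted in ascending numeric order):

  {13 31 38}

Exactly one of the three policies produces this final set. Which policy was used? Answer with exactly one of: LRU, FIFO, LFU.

Answer: LFU

Derivation:
Simulating under each policy and comparing final sets:
  LRU: final set = {13 66 70} -> differs
  FIFO: final set = {13 70 97} -> differs
  LFU: final set = {13 31 38} -> MATCHES target
Only LFU produces the target set.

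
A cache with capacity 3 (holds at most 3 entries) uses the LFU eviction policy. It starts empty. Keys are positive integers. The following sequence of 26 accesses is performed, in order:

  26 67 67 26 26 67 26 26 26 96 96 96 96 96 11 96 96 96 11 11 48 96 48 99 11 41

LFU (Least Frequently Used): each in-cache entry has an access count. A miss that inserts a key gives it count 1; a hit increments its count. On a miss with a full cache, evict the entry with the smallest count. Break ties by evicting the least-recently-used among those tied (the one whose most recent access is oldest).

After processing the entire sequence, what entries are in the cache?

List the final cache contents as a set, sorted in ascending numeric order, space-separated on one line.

LFU simulation (capacity=3):
  1. access 26: MISS. Cache: [26(c=1)]
  2. access 67: MISS. Cache: [26(c=1) 67(c=1)]
  3. access 67: HIT, count now 2. Cache: [26(c=1) 67(c=2)]
  4. access 26: HIT, count now 2. Cache: [67(c=2) 26(c=2)]
  5. access 26: HIT, count now 3. Cache: [67(c=2) 26(c=3)]
  6. access 67: HIT, count now 3. Cache: [26(c=3) 67(c=3)]
  7. access 26: HIT, count now 4. Cache: [67(c=3) 26(c=4)]
  8. access 26: HIT, count now 5. Cache: [67(c=3) 26(c=5)]
  9. access 26: HIT, count now 6. Cache: [67(c=3) 26(c=6)]
  10. access 96: MISS. Cache: [96(c=1) 67(c=3) 26(c=6)]
  11. access 96: HIT, count now 2. Cache: [96(c=2) 67(c=3) 26(c=6)]
  12. access 96: HIT, count now 3. Cache: [67(c=3) 96(c=3) 26(c=6)]
  13. access 96: HIT, count now 4. Cache: [67(c=3) 96(c=4) 26(c=6)]
  14. access 96: HIT, count now 5. Cache: [67(c=3) 96(c=5) 26(c=6)]
  15. access 11: MISS, evict 67(c=3). Cache: [11(c=1) 96(c=5) 26(c=6)]
  16. access 96: HIT, count now 6. Cache: [11(c=1) 26(c=6) 96(c=6)]
  17. access 96: HIT, count now 7. Cache: [11(c=1) 26(c=6) 96(c=7)]
  18. access 96: HIT, count now 8. Cache: [11(c=1) 26(c=6) 96(c=8)]
  19. access 11: HIT, count now 2. Cache: [11(c=2) 26(c=6) 96(c=8)]
  20. access 11: HIT, count now 3. Cache: [11(c=3) 26(c=6) 96(c=8)]
  21. access 48: MISS, evict 11(c=3). Cache: [48(c=1) 26(c=6) 96(c=8)]
  22. access 96: HIT, count now 9. Cache: [48(c=1) 26(c=6) 96(c=9)]
  23. access 48: HIT, count now 2. Cache: [48(c=2) 26(c=6) 96(c=9)]
  24. access 99: MISS, evict 48(c=2). Cache: [99(c=1) 26(c=6) 96(c=9)]
  25. access 11: MISS, evict 99(c=1). Cache: [11(c=1) 26(c=6) 96(c=9)]
  26. access 41: MISS, evict 11(c=1). Cache: [41(c=1) 26(c=6) 96(c=9)]
Total: 18 hits, 8 misses, 5 evictions

Answer: 26 41 96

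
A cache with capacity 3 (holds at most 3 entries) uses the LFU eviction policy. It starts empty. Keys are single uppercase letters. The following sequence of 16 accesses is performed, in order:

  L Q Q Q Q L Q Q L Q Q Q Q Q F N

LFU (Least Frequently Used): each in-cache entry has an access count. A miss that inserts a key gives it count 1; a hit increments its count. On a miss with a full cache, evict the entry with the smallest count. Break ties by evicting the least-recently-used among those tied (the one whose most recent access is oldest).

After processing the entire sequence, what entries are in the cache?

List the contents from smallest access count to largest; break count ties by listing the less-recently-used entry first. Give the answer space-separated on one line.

LFU simulation (capacity=3):
  1. access L: MISS. Cache: [L(c=1)]
  2. access Q: MISS. Cache: [L(c=1) Q(c=1)]
  3. access Q: HIT, count now 2. Cache: [L(c=1) Q(c=2)]
  4. access Q: HIT, count now 3. Cache: [L(c=1) Q(c=3)]
  5. access Q: HIT, count now 4. Cache: [L(c=1) Q(c=4)]
  6. access L: HIT, count now 2. Cache: [L(c=2) Q(c=4)]
  7. access Q: HIT, count now 5. Cache: [L(c=2) Q(c=5)]
  8. access Q: HIT, count now 6. Cache: [L(c=2) Q(c=6)]
  9. access L: HIT, count now 3. Cache: [L(c=3) Q(c=6)]
  10. access Q: HIT, count now 7. Cache: [L(c=3) Q(c=7)]
  11. access Q: HIT, count now 8. Cache: [L(c=3) Q(c=8)]
  12. access Q: HIT, count now 9. Cache: [L(c=3) Q(c=9)]
  13. access Q: HIT, count now 10. Cache: [L(c=3) Q(c=10)]
  14. access Q: HIT, count now 11. Cache: [L(c=3) Q(c=11)]
  15. access F: MISS. Cache: [F(c=1) L(c=3) Q(c=11)]
  16. access N: MISS, evict F(c=1). Cache: [N(c=1) L(c=3) Q(c=11)]
Total: 12 hits, 4 misses, 1 evictions

Answer: N L Q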